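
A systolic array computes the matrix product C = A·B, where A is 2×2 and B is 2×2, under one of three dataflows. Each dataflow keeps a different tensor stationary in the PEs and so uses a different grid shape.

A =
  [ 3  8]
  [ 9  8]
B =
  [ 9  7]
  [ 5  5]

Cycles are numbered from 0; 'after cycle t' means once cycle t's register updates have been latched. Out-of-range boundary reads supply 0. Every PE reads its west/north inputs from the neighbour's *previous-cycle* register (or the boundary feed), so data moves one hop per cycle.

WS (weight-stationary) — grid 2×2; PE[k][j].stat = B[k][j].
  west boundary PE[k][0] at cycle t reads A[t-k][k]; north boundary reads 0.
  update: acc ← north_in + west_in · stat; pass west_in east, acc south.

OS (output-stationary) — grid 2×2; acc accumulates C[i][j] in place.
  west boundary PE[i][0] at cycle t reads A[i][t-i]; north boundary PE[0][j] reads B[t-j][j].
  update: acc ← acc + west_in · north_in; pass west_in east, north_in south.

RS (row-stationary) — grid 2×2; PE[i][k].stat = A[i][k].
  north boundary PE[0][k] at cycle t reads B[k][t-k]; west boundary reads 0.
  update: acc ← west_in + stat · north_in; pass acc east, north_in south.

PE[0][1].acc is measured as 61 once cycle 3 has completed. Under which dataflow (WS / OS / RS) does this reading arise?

— WS: 2×2; PE[0][1] trace:
  c0 r0c1: 0 / 0 / 0
  c1 r0c1: 21 / 3 / 21
  c2 r0c1: 63 / 9 / 63
  c3 r0c1: 0 / 0 / 0
— OS: 2×2; PE[0][1] trace:
  c0 r0c1: 0 / 0 / 0
  c1 r0c1: 21 / 3 / 7
  c2 r0c1: 61 / 8 / 5
  c3 r0c1: 61 / 0 / 0
— RS: 2×2; PE[0][1] trace:
  c0 r0c1: 0 / 0 / 0
  c1 r0c1: 67 / 67 / 5
  c2 r0c1: 61 / 61 / 5
  c3 r0c1: 0 / 0 / 0

dataflow = OS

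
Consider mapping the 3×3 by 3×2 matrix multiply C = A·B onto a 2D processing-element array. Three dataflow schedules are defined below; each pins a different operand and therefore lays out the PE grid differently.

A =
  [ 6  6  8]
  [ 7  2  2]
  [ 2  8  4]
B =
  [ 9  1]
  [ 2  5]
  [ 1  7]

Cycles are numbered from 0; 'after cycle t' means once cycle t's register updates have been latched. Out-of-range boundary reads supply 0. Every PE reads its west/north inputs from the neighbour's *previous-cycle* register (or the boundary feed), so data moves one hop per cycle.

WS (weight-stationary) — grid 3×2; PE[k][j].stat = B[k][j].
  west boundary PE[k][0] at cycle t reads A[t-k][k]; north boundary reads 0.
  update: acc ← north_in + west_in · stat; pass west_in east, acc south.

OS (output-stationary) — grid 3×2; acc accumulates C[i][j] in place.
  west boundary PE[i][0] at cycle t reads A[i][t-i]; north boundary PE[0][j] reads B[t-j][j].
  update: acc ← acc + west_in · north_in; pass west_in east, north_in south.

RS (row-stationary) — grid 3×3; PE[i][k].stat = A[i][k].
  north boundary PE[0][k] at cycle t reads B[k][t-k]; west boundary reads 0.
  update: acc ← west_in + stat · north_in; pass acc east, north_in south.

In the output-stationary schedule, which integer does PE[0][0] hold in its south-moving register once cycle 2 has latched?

register = 1

Tracing OS — 3×2 array, target PE[0][0]:
  step 0 · PE0,0: acc=54; fwd→6 fwd↓9
  step 1 · PE0,0: acc=66; fwd→6 fwd↓2
  step 2 · PE0,0: acc=74; fwd→8 fwd↓1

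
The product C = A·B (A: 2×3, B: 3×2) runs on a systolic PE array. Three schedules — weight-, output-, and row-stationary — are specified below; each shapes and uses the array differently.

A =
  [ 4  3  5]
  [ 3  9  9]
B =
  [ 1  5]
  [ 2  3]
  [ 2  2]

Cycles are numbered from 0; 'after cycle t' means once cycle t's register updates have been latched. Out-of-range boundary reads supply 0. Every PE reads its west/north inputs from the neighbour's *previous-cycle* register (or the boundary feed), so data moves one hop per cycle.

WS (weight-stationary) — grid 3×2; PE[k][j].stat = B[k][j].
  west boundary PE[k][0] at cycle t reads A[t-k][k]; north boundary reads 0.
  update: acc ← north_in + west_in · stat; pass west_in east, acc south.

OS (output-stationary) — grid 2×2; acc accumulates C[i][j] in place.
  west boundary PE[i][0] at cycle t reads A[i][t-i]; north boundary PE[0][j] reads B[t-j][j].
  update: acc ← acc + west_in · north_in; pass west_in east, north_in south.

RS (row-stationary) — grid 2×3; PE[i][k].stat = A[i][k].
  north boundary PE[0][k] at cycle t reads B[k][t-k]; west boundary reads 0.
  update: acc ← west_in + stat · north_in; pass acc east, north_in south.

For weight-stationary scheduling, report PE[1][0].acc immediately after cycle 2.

WS 3×2: PE[1][0] cycle-by-cycle (with neighbour feeds):
  0: (0,0).acc=4  regs=<4,4>
  0: (1,0).acc=0  regs=<0,0>
  1: (0,0).acc=3  regs=<3,3>
  1: (1,0).acc=10  regs=<3,10>
  2: (0,0).acc=0  regs=<0,0>
  2: (1,0).acc=21  regs=<9,21>

PE[1][0].acc = 21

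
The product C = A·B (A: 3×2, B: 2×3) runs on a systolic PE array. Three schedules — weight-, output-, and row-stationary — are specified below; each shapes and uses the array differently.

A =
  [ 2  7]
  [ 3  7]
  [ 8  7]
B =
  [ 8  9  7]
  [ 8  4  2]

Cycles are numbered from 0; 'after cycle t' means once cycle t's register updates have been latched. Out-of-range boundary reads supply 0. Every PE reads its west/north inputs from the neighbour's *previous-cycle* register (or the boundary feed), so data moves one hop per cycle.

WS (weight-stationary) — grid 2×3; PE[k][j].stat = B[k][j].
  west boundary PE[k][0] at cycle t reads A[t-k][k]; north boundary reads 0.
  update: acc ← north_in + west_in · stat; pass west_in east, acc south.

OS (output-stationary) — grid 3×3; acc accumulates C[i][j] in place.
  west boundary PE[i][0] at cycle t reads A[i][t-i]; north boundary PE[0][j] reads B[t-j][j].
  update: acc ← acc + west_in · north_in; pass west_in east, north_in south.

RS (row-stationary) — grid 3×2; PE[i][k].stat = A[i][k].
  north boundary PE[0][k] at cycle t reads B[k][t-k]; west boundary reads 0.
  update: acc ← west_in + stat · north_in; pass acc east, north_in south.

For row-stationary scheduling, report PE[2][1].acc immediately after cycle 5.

PE[2][1].acc = 70

RS (3×2). Following PE[2][1] plus its west/north inputs:
  [0] (1,1) acc=0 (h:0 v:0)
  [0] (2,0) acc=0 (h:0 v:0)
  [0] (2,1) acc=0 (h:0 v:0)
  [1] (1,1) acc=0 (h:0 v:0)
  [1] (2,0) acc=0 (h:0 v:0)
  [1] (2,1) acc=0 (h:0 v:0)
  [2] (1,1) acc=80 (h:80 v:8)
  [2] (2,0) acc=64 (h:64 v:8)
  [2] (2,1) acc=0 (h:0 v:0)
  [3] (1,1) acc=55 (h:55 v:4)
  [3] (2,0) acc=72 (h:72 v:9)
  [3] (2,1) acc=120 (h:120 v:8)
  [4] (1,1) acc=35 (h:35 v:2)
  [4] (2,0) acc=56 (h:56 v:7)
  [4] (2,1) acc=100 (h:100 v:4)
  [5] (1,1) acc=0 (h:0 v:0)
  [5] (2,0) acc=0 (h:0 v:0)
  [5] (2,1) acc=70 (h:70 v:2)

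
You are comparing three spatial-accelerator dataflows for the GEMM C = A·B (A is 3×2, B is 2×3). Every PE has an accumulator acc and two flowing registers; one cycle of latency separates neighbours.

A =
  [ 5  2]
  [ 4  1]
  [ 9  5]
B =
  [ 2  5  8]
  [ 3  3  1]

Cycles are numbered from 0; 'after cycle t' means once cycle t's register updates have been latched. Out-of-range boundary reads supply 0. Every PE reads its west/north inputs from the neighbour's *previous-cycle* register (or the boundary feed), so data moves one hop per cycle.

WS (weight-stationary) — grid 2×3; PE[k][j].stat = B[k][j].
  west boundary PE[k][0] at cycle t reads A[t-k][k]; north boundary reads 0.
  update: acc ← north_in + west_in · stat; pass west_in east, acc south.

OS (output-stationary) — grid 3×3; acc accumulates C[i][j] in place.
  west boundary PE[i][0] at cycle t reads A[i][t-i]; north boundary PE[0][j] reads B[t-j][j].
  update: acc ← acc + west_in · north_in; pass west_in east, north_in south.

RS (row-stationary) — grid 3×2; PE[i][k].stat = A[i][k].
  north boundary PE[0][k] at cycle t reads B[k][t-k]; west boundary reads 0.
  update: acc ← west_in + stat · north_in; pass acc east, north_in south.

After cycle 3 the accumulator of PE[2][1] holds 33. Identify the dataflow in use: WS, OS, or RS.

dataflow = RS

— WS: 2×3 array has no PE[2][1].
OS [3×3] PE[2][1] across cycles:
  0: (2,1).acc=0  regs=<0,0>
  1: (2,1).acc=0  regs=<0,0>
  2: (2,1).acc=0  regs=<0,0>
  3: (2,1).acc=45  regs=<9,5>
RS [3×2] PE[2][1] across cycles:
  0: (2,1).acc=0  regs=<0,0>
  1: (2,1).acc=0  regs=<0,0>
  2: (2,1).acc=0  regs=<0,0>
  3: (2,1).acc=33  regs=<33,3>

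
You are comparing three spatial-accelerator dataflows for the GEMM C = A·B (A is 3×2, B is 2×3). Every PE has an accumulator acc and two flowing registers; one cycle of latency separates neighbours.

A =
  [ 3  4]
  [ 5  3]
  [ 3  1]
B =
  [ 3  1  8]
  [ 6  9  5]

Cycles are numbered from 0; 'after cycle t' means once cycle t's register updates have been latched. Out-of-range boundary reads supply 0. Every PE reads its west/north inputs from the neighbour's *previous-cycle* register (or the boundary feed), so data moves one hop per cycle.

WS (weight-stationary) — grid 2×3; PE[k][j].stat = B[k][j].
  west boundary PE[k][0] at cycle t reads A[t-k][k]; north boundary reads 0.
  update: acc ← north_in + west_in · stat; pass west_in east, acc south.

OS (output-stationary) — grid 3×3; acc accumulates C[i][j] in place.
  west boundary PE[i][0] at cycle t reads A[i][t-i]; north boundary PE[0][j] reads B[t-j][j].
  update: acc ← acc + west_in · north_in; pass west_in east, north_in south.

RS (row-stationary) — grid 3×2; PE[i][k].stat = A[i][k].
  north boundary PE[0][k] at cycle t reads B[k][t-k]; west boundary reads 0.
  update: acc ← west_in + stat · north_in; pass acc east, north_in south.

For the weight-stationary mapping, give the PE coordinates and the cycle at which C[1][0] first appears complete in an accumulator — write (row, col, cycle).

(row, col, cycle) = (1, 0, 2)

WS — PE[1][0] is where C[1][0] collects:
  c0 r1c0: 0 / 0 / 0
  c1 r1c0: 33 / 4 / 33
  c2 r1c0: 33 / 3 / 33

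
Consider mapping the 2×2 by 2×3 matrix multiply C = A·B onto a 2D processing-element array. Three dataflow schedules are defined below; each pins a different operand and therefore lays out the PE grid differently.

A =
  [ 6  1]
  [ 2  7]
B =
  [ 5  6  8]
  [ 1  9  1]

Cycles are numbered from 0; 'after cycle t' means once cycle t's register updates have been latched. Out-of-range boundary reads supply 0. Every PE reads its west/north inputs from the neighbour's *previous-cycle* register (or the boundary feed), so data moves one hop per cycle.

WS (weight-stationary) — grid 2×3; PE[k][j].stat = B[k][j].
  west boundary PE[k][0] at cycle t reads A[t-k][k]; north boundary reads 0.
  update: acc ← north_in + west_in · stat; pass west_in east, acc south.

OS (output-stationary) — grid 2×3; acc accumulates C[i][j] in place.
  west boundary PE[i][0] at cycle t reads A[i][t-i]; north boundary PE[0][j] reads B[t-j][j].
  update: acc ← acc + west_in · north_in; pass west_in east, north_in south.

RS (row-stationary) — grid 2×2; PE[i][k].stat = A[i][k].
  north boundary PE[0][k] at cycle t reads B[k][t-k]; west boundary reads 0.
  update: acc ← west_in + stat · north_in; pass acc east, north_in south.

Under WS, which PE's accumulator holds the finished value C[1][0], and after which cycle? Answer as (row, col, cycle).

Under WS, C[1][0] lands at PE[1][0]:
  [0] (1,0) acc=0 (h:0 v:0)
  [1] (1,0) acc=31 (h:1 v:31)
  [2] (1,0) acc=17 (h:7 v:17)

(row, col, cycle) = (1, 0, 2)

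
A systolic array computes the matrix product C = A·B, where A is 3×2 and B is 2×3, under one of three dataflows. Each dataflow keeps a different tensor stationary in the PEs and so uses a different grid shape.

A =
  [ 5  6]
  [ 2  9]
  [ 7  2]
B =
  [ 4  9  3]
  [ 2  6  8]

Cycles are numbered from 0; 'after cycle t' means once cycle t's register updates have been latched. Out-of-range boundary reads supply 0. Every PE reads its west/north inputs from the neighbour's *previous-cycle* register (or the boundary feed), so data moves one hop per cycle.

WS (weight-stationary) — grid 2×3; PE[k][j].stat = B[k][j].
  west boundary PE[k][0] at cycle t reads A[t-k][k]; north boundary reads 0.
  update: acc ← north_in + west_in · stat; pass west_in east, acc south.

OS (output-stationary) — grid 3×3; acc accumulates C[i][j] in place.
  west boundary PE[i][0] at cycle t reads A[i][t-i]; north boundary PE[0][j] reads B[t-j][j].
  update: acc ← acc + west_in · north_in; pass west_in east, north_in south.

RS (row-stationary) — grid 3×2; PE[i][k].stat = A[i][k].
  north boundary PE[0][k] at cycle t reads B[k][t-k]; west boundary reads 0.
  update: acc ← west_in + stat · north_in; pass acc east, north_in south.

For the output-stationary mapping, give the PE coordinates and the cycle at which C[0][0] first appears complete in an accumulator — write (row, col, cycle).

OS: C[0][0] accumulates in PE[0][0]:
  0: (0,0).acc=20  regs=<5,4>
  1: (0,0).acc=32  regs=<6,2>

(row, col, cycle) = (0, 0, 1)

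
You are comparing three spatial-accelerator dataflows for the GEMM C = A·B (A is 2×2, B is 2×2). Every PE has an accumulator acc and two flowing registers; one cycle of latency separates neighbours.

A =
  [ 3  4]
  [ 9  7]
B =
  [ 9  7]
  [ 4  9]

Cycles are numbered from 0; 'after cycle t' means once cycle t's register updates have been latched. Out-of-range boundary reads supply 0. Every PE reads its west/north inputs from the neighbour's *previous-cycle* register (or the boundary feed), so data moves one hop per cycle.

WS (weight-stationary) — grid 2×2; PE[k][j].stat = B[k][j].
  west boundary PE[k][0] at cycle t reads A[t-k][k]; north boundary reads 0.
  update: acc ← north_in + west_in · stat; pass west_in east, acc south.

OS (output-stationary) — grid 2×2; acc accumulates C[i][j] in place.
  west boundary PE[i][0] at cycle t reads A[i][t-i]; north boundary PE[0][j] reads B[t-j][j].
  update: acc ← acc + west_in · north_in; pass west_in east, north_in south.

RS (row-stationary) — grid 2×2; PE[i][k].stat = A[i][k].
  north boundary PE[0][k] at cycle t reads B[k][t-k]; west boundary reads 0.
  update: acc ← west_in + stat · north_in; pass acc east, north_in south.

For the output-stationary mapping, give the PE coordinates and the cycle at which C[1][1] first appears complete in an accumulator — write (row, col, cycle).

(row, col, cycle) = (1, 1, 3)

Under OS, C[1][1] lands at PE[1][1]:
  0: (1,1).acc=0  regs=<0,0>
  1: (1,1).acc=0  regs=<0,0>
  2: (1,1).acc=63  regs=<9,7>
  3: (1,1).acc=126  regs=<7,9>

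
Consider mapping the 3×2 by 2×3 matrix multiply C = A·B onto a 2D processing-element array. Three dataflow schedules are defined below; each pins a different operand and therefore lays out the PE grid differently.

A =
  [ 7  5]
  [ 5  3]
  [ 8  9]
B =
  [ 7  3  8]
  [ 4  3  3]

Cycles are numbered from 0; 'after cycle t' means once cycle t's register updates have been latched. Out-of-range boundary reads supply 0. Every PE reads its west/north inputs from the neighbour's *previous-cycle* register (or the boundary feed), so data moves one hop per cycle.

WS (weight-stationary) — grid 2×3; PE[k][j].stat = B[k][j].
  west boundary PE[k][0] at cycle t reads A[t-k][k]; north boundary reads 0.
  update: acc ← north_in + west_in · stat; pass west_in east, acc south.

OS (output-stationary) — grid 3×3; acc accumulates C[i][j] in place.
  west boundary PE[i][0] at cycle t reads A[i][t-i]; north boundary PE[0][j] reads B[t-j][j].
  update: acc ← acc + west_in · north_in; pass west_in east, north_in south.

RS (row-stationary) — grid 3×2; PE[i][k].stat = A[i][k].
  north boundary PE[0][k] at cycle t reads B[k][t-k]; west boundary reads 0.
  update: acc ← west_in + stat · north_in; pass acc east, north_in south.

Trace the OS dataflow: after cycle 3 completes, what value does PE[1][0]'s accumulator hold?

PE[1][0].acc = 47

Tracing OS — 3×3 array, target PE[1][0]:
  step 0 · PE0,0: acc=49; fwd→7 fwd↓7
  step 0 · PE1,0: acc=0; fwd→0 fwd↓0
  step 1 · PE0,0: acc=69; fwd→5 fwd↓4
  step 1 · PE1,0: acc=35; fwd→5 fwd↓7
  step 2 · PE0,0: acc=69; fwd→0 fwd↓0
  step 2 · PE1,0: acc=47; fwd→3 fwd↓4
  step 3 · PE0,0: acc=69; fwd→0 fwd↓0
  step 3 · PE1,0: acc=47; fwd→0 fwd↓0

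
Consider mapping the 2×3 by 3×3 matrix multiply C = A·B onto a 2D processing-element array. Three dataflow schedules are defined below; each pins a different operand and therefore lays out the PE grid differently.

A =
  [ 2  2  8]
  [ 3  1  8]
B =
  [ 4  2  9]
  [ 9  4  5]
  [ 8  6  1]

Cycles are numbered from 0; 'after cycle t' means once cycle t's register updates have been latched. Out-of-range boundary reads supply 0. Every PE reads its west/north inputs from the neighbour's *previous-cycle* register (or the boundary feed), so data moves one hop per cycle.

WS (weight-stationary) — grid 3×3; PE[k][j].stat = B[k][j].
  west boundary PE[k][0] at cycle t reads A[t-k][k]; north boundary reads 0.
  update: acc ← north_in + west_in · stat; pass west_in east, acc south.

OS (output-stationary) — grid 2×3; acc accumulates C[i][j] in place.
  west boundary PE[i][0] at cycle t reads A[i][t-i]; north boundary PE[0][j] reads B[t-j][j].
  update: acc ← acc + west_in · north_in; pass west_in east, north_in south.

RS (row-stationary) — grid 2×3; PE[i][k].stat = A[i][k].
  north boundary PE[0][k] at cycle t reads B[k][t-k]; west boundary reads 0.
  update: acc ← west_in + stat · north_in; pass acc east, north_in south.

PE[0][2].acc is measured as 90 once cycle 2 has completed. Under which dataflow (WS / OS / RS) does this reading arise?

WS [3×3] PE[0][2] across cycles:
  [0] (0,2) acc=0 (h:0 v:0)
  [1] (0,2) acc=0 (h:0 v:0)
  [2] (0,2) acc=18 (h:2 v:18)
OS [2×3] PE[0][2] across cycles:
  [0] (0,2) acc=0 (h:0 v:0)
  [1] (0,2) acc=0 (h:0 v:0)
  [2] (0,2) acc=18 (h:2 v:9)
RS [2×3] PE[0][2] across cycles:
  [0] (0,2) acc=0 (h:0 v:0)
  [1] (0,2) acc=0 (h:0 v:0)
  [2] (0,2) acc=90 (h:90 v:8)

dataflow = RS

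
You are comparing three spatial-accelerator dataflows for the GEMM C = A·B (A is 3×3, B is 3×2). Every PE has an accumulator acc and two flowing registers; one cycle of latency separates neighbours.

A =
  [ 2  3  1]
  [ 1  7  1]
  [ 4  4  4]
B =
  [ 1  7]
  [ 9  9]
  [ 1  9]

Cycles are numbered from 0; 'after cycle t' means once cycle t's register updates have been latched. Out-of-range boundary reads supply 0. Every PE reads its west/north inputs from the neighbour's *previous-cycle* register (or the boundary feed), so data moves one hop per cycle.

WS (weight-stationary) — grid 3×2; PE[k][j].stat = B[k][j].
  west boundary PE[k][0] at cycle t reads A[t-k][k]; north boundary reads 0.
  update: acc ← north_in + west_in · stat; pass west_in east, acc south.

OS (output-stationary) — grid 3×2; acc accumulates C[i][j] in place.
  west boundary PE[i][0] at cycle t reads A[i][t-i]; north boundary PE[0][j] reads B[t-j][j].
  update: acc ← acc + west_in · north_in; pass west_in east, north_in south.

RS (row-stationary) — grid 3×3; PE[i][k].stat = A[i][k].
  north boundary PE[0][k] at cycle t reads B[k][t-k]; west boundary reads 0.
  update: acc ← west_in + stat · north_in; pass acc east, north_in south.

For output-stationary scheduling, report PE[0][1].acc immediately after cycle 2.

PE[0][1].acc = 41

OS on a 3×2 grid — tracing PE[0][1] and its feeders:
  step 0 · PE0,0: acc=2; fwd→2 fwd↓1
  step 0 · PE0,1: acc=0; fwd→0 fwd↓0
  step 1 · PE0,0: acc=29; fwd→3 fwd↓9
  step 1 · PE0,1: acc=14; fwd→2 fwd↓7
  step 2 · PE0,0: acc=30; fwd→1 fwd↓1
  step 2 · PE0,1: acc=41; fwd→3 fwd↓9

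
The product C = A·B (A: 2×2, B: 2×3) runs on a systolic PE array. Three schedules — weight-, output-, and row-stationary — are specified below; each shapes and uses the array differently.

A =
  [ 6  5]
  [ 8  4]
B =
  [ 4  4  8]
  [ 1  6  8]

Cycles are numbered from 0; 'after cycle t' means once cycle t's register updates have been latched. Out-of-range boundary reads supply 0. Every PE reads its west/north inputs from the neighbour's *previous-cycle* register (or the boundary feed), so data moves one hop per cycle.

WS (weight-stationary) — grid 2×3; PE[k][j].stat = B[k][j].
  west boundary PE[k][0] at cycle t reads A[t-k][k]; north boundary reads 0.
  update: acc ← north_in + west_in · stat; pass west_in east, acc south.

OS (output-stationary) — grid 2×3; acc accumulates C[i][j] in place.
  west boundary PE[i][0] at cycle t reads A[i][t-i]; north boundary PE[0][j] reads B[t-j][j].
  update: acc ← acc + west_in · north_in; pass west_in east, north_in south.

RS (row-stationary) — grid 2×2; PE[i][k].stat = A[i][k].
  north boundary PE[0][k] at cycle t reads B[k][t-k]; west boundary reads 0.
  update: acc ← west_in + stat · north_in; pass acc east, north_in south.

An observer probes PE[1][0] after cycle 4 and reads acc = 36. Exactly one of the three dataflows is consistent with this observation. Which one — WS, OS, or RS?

dataflow = OS

WS [2×3] PE[1][0] across cycles:
  [0] (1,0) acc=0 (h:0 v:0)
  [1] (1,0) acc=29 (h:5 v:29)
  [2] (1,0) acc=36 (h:4 v:36)
  [3] (1,0) acc=0 (h:0 v:0)
  [4] (1,0) acc=0 (h:0 v:0)
OS [2×3] PE[1][0] across cycles:
  [0] (1,0) acc=0 (h:0 v:0)
  [1] (1,0) acc=32 (h:8 v:4)
  [2] (1,0) acc=36 (h:4 v:1)
  [3] (1,0) acc=36 (h:0 v:0)
  [4] (1,0) acc=36 (h:0 v:0)
RS [2×2] PE[1][0] across cycles:
  [0] (1,0) acc=0 (h:0 v:0)
  [1] (1,0) acc=32 (h:32 v:4)
  [2] (1,0) acc=32 (h:32 v:4)
  [3] (1,0) acc=64 (h:64 v:8)
  [4] (1,0) acc=0 (h:0 v:0)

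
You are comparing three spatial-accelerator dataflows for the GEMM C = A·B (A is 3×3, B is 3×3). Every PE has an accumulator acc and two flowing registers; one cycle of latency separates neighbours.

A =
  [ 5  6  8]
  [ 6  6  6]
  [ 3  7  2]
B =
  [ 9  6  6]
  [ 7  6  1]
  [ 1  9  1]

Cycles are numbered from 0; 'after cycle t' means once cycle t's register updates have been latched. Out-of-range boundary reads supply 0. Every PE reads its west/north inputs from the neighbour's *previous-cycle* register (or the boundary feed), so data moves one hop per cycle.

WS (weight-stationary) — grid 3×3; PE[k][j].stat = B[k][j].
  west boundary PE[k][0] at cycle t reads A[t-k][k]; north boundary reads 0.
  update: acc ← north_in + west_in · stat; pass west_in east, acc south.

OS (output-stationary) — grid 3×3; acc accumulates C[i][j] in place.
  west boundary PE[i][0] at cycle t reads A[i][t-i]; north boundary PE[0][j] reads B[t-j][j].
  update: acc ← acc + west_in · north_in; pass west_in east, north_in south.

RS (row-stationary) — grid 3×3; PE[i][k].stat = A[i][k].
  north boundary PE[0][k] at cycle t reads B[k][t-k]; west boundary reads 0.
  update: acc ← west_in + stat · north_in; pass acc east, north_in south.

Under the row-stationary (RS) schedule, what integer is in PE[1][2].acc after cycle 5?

PE[1][2].acc = 48

RS on a 3×3 grid — tracing PE[1][2] and its feeders:
  @0  [0,2]  acc 0  |  →0  ↓0
  @0  [1,1]  acc 0  |  →0  ↓0
  @0  [1,2]  acc 0  |  →0  ↓0
  @1  [0,2]  acc 0  |  →0  ↓0
  @1  [1,1]  acc 0  |  →0  ↓0
  @1  [1,2]  acc 0  |  →0  ↓0
  @2  [0,2]  acc 95  |  →95  ↓1
  @2  [1,1]  acc 96  |  →96  ↓7
  @2  [1,2]  acc 0  |  →0  ↓0
  @3  [0,2]  acc 138  |  →138  ↓9
  @3  [1,1]  acc 72  |  →72  ↓6
  @3  [1,2]  acc 102  |  →102  ↓1
  @4  [0,2]  acc 44  |  →44  ↓1
  @4  [1,1]  acc 42  |  →42  ↓1
  @4  [1,2]  acc 126  |  →126  ↓9
  @5  [0,2]  acc 0  |  →0  ↓0
  @5  [1,1]  acc 0  |  →0  ↓0
  @5  [1,2]  acc 48  |  →48  ↓1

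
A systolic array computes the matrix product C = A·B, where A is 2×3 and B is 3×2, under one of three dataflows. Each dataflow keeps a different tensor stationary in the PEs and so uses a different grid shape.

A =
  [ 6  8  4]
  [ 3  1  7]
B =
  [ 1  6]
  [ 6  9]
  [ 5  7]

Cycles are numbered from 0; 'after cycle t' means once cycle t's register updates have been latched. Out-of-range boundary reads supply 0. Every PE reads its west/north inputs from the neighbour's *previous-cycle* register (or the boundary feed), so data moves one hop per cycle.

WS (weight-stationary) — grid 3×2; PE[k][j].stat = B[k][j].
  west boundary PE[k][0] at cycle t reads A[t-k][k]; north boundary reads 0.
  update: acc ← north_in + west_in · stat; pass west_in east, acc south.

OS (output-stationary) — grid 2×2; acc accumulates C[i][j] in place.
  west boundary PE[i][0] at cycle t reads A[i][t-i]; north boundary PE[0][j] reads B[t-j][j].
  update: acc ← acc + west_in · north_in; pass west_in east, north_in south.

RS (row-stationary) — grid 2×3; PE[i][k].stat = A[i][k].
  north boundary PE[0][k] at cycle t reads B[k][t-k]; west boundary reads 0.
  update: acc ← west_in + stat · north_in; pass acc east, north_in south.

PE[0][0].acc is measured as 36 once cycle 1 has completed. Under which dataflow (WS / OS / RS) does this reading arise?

Under WS (3×2), PE[0][0]:
  @0  [0,0]  acc 6  |  →6  ↓6
  @1  [0,0]  acc 3  |  →3  ↓3
Under OS (2×2), PE[0][0]:
  @0  [0,0]  acc 6  |  →6  ↓1
  @1  [0,0]  acc 54  |  →8  ↓6
Under RS (2×3), PE[0][0]:
  @0  [0,0]  acc 6  |  →6  ↓1
  @1  [0,0]  acc 36  |  →36  ↓6

dataflow = RS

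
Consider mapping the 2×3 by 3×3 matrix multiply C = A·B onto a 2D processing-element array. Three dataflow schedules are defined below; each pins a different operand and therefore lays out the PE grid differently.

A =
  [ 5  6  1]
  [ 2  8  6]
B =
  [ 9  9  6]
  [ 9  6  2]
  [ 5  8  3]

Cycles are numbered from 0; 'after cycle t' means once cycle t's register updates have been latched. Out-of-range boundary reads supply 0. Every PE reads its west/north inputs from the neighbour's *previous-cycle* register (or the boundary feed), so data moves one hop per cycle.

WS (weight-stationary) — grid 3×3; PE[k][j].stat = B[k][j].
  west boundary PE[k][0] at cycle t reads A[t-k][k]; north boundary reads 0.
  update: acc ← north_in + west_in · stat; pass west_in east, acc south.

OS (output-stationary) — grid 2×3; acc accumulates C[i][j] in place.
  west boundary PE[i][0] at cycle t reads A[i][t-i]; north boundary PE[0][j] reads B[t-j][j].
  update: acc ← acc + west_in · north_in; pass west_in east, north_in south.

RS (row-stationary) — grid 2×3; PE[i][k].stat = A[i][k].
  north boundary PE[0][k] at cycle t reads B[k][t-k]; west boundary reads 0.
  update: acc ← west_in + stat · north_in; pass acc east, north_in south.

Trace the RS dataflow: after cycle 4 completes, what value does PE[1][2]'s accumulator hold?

Tracing RS — 2×3 array, target PE[1][2]:
  [0] (0,2) acc=0 (h:0 v:0)
  [0] (1,1) acc=0 (h:0 v:0)
  [0] (1,2) acc=0 (h:0 v:0)
  [1] (0,2) acc=0 (h:0 v:0)
  [1] (1,1) acc=0 (h:0 v:0)
  [1] (1,2) acc=0 (h:0 v:0)
  [2] (0,2) acc=104 (h:104 v:5)
  [2] (1,1) acc=90 (h:90 v:9)
  [2] (1,2) acc=0 (h:0 v:0)
  [3] (0,2) acc=89 (h:89 v:8)
  [3] (1,1) acc=66 (h:66 v:6)
  [3] (1,2) acc=120 (h:120 v:5)
  [4] (0,2) acc=45 (h:45 v:3)
  [4] (1,1) acc=28 (h:28 v:2)
  [4] (1,2) acc=114 (h:114 v:8)

PE[1][2].acc = 114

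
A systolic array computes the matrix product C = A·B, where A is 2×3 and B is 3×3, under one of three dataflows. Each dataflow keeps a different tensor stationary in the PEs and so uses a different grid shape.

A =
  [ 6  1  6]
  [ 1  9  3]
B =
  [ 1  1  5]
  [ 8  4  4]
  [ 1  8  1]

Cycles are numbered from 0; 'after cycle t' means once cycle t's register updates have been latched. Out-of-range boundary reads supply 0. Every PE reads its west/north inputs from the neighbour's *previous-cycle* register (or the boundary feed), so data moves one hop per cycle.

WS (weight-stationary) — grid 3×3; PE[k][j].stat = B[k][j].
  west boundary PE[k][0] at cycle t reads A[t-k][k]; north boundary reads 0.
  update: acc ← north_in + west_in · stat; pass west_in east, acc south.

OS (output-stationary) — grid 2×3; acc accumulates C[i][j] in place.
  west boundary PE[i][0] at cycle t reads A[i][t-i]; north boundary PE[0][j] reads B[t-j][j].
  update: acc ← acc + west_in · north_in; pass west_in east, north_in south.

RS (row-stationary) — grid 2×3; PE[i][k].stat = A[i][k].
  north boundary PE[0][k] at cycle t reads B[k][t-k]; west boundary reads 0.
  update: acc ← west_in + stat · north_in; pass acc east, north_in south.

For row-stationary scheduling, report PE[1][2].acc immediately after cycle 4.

PE[1][2].acc = 61

Tracing RS — 2×3 array, target PE[1][2]:
  0: (0,2).acc=0  regs=<0,0>
  0: (1,1).acc=0  regs=<0,0>
  0: (1,2).acc=0  regs=<0,0>
  1: (0,2).acc=0  regs=<0,0>
  1: (1,1).acc=0  regs=<0,0>
  1: (1,2).acc=0  regs=<0,0>
  2: (0,2).acc=20  regs=<20,1>
  2: (1,1).acc=73  regs=<73,8>
  2: (1,2).acc=0  regs=<0,0>
  3: (0,2).acc=58  regs=<58,8>
  3: (1,1).acc=37  regs=<37,4>
  3: (1,2).acc=76  regs=<76,1>
  4: (0,2).acc=40  regs=<40,1>
  4: (1,1).acc=41  regs=<41,4>
  4: (1,2).acc=61  regs=<61,8>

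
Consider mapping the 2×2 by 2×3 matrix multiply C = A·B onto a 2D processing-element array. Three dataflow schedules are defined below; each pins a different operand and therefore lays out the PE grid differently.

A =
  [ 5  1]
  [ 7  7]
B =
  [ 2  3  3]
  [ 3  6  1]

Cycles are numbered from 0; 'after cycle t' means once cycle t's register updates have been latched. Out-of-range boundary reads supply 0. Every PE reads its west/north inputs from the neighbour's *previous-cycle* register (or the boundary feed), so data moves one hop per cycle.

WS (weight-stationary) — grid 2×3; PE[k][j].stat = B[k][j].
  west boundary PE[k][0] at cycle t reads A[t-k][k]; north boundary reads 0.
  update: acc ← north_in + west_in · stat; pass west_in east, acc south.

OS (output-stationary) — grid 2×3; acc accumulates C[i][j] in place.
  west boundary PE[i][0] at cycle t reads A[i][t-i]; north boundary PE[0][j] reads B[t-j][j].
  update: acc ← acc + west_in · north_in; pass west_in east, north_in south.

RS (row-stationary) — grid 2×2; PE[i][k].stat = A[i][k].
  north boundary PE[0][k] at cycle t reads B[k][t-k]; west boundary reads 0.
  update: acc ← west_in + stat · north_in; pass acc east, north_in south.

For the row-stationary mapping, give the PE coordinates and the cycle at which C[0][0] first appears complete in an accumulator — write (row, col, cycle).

(row, col, cycle) = (0, 1, 1)

Under RS, C[0][0] lands at PE[0][1]:
  step 0 · PE0,1: acc=0; fwd→0 fwd↓0
  step 1 · PE0,1: acc=13; fwd→13 fwd↓3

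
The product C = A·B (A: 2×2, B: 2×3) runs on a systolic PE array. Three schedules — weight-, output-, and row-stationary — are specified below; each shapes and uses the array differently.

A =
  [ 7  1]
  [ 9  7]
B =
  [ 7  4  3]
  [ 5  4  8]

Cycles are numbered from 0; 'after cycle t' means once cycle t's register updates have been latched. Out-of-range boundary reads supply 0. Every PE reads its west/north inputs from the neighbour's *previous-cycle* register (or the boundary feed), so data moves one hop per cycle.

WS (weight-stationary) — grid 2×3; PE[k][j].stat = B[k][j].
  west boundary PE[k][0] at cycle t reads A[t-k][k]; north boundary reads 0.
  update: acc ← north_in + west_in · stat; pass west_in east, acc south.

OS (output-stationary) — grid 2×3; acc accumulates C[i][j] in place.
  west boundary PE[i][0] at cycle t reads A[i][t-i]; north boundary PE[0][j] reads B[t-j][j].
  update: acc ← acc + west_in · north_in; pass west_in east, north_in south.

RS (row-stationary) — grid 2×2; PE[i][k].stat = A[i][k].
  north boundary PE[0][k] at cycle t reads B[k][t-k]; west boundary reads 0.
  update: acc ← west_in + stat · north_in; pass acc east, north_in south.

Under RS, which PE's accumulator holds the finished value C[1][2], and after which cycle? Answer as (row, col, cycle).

Under RS, C[1][2] lands at PE[1][1]:
  @0  [1,1]  acc 0  |  →0  ↓0
  @1  [1,1]  acc 0  |  →0  ↓0
  @2  [1,1]  acc 98  |  →98  ↓5
  @3  [1,1]  acc 64  |  →64  ↓4
  @4  [1,1]  acc 83  |  →83  ↓8

(row, col, cycle) = (1, 1, 4)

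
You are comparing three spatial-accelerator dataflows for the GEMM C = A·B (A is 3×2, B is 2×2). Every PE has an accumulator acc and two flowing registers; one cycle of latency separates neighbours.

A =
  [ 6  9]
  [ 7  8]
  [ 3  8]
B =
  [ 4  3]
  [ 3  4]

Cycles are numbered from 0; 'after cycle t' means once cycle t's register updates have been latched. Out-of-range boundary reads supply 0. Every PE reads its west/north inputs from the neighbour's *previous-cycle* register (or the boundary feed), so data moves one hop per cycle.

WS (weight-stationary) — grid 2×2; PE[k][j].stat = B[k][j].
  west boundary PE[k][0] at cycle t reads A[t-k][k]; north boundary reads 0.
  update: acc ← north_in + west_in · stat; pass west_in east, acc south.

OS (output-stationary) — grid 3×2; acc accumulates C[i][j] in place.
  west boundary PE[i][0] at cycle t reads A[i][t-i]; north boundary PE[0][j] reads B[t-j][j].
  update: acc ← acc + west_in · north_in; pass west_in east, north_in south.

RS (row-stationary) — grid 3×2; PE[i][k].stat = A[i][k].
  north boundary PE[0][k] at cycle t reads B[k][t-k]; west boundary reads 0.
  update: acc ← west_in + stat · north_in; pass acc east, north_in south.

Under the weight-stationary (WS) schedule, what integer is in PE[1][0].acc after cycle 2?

PE[1][0].acc = 52

WS (2×2). Following PE[1][0] plus its west/north inputs:
  [0] (0,0) acc=24 (h:6 v:24)
  [0] (1,0) acc=0 (h:0 v:0)
  [1] (0,0) acc=28 (h:7 v:28)
  [1] (1,0) acc=51 (h:9 v:51)
  [2] (0,0) acc=12 (h:3 v:12)
  [2] (1,0) acc=52 (h:8 v:52)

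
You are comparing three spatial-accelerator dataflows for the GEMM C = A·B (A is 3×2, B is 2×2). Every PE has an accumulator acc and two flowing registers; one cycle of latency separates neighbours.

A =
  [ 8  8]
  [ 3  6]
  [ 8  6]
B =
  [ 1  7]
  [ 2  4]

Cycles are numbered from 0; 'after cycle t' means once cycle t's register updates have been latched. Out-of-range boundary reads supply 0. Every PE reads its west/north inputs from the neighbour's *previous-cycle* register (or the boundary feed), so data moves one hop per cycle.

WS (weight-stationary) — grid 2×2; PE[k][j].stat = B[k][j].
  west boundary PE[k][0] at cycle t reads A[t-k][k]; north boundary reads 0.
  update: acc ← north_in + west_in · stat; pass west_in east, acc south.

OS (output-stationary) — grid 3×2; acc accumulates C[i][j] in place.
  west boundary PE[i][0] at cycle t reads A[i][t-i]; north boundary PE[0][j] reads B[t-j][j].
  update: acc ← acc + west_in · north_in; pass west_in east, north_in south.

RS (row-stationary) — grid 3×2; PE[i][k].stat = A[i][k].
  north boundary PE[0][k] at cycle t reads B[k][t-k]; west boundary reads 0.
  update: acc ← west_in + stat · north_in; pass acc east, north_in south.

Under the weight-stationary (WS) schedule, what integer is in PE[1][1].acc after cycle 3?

PE[1][1].acc = 45

Tracing WS — 2×2 array, target PE[1][1]:
  after 0 — PE[0][1] acc=0, pass-E 0, pass-S 0
  after 0 — PE[1][0] acc=0, pass-E 0, pass-S 0
  after 0 — PE[1][1] acc=0, pass-E 0, pass-S 0
  after 1 — PE[0][1] acc=56, pass-E 8, pass-S 56
  after 1 — PE[1][0] acc=24, pass-E 8, pass-S 24
  after 1 — PE[1][1] acc=0, pass-E 0, pass-S 0
  after 2 — PE[0][1] acc=21, pass-E 3, pass-S 21
  after 2 — PE[1][0] acc=15, pass-E 6, pass-S 15
  after 2 — PE[1][1] acc=88, pass-E 8, pass-S 88
  after 3 — PE[0][1] acc=56, pass-E 8, pass-S 56
  after 3 — PE[1][0] acc=20, pass-E 6, pass-S 20
  after 3 — PE[1][1] acc=45, pass-E 6, pass-S 45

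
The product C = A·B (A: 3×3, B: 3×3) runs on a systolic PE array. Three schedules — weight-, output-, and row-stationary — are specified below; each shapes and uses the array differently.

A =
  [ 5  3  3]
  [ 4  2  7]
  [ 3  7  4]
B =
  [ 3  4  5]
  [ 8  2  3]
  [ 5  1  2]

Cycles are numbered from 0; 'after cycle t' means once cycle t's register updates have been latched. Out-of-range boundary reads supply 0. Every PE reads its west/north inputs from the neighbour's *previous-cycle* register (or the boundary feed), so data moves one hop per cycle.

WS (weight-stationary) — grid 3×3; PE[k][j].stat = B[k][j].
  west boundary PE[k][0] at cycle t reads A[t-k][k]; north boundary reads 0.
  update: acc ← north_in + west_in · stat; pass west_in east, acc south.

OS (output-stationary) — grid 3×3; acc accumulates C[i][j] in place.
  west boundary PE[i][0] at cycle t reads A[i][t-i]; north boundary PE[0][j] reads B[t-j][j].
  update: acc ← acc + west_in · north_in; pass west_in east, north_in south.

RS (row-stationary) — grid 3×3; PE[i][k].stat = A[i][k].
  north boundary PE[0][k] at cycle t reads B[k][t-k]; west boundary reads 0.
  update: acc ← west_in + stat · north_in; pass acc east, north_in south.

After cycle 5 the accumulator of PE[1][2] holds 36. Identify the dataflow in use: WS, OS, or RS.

Under WS (3×3), PE[1][2]:
  step 0 · PE1,2: acc=0; fwd→0 fwd↓0
  step 1 · PE1,2: acc=0; fwd→0 fwd↓0
  step 2 · PE1,2: acc=0; fwd→0 fwd↓0
  step 3 · PE1,2: acc=34; fwd→3 fwd↓34
  step 4 · PE1,2: acc=26; fwd→2 fwd↓26
  step 5 · PE1,2: acc=36; fwd→7 fwd↓36
Under OS (3×3), PE[1][2]:
  step 0 · PE1,2: acc=0; fwd→0 fwd↓0
  step 1 · PE1,2: acc=0; fwd→0 fwd↓0
  step 2 · PE1,2: acc=0; fwd→0 fwd↓0
  step 3 · PE1,2: acc=20; fwd→4 fwd↓5
  step 4 · PE1,2: acc=26; fwd→2 fwd↓3
  step 5 · PE1,2: acc=40; fwd→7 fwd↓2
Under RS (3×3), PE[1][2]:
  step 0 · PE1,2: acc=0; fwd→0 fwd↓0
  step 1 · PE1,2: acc=0; fwd→0 fwd↓0
  step 2 · PE1,2: acc=0; fwd→0 fwd↓0
  step 3 · PE1,2: acc=63; fwd→63 fwd↓5
  step 4 · PE1,2: acc=27; fwd→27 fwd↓1
  step 5 · PE1,2: acc=40; fwd→40 fwd↓2

dataflow = WS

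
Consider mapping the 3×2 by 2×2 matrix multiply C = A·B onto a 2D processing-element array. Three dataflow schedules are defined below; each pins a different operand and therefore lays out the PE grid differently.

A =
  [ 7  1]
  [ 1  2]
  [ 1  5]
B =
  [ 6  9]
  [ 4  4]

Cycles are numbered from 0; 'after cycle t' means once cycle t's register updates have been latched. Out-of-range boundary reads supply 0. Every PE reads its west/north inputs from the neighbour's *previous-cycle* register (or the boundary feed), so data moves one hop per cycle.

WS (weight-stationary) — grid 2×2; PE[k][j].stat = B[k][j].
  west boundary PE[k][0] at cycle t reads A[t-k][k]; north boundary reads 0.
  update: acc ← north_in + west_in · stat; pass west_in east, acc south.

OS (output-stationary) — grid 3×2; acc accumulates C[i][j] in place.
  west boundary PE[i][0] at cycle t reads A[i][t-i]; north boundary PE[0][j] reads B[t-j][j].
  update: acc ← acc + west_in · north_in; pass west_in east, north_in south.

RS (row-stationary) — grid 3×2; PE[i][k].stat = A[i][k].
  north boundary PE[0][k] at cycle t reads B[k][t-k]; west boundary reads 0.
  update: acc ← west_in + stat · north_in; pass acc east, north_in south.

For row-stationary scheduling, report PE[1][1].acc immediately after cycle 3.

Tracing RS — 3×2 array, target PE[1][1]:
  t=0 PE[0][1]: acc=0 h=0 v=0
  t=0 PE[1][0]: acc=0 h=0 v=0
  t=0 PE[1][1]: acc=0 h=0 v=0
  t=1 PE[0][1]: acc=46 h=46 v=4
  t=1 PE[1][0]: acc=6 h=6 v=6
  t=1 PE[1][1]: acc=0 h=0 v=0
  t=2 PE[0][1]: acc=67 h=67 v=4
  t=2 PE[1][0]: acc=9 h=9 v=9
  t=2 PE[1][1]: acc=14 h=14 v=4
  t=3 PE[0][1]: acc=0 h=0 v=0
  t=3 PE[1][0]: acc=0 h=0 v=0
  t=3 PE[1][1]: acc=17 h=17 v=4

PE[1][1].acc = 17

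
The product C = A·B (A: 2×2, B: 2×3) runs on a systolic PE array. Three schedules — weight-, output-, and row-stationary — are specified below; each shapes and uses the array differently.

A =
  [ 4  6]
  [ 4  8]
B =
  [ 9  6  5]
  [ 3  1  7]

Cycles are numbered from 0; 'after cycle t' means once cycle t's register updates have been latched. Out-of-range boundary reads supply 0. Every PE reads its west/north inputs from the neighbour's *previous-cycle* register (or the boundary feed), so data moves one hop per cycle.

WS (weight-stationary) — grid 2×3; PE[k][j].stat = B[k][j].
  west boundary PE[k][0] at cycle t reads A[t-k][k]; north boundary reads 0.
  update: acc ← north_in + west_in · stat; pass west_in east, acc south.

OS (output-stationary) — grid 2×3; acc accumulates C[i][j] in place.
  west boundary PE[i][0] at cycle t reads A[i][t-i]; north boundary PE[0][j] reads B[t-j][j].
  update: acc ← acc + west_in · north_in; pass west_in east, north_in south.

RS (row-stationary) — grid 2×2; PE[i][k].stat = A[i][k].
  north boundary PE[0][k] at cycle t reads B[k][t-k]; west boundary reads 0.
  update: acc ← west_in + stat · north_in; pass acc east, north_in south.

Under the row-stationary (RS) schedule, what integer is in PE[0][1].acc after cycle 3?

RS 2×2: PE[0][1] cycle-by-cycle (with neighbour feeds):
  t=0 PE[0][0]: acc=36 h=36 v=9
  t=0 PE[0][1]: acc=0 h=0 v=0
  t=1 PE[0][0]: acc=24 h=24 v=6
  t=1 PE[0][1]: acc=54 h=54 v=3
  t=2 PE[0][0]: acc=20 h=20 v=5
  t=2 PE[0][1]: acc=30 h=30 v=1
  t=3 PE[0][0]: acc=0 h=0 v=0
  t=3 PE[0][1]: acc=62 h=62 v=7

PE[0][1].acc = 62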